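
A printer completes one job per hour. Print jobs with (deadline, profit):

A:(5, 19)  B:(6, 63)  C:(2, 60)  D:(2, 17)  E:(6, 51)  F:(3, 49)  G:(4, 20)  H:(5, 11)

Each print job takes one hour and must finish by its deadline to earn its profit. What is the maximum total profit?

Take jobs in profit order; each goes to the latest open slot no later than its deadline.
Profit order: B=63 C=60 E=51 F=49 G=20 A=19 D=17 H=11
Assign: B→slot 6, C→slot 2, E→slot 5, F→slot 3, G→slot 4, A→slot 1, D skipped, H skipped.
Slots: [1:A] [2:C] [3:F] [4:G] [5:E] [6:B]
Profit = 19 + 60 + 49 + 20 + 51 + 63 = 262

262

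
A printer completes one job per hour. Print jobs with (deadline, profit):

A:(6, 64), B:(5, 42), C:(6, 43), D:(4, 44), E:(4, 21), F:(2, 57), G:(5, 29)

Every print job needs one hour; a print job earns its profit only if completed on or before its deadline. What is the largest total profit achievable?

By profit: A(d6,64), F(d2,57), D(d4,44), C(d6,43), B(d5,42), G(d5,29), E(d4,21)
A→slot 6; F→slot 2; D→slot 4; C→slot 5; B→slot 3; G→slot 1; E skipped.
Profit = 29 + 57 + 42 + 44 + 43 + 64 = 279

279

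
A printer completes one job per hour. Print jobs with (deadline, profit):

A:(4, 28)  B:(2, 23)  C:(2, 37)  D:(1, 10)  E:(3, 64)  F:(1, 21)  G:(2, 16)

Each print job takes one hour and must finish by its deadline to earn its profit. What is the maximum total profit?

152

By profit: E(d3,64), C(d2,37), A(d4,28), B(d2,23), F(d1,21), G(d2,16), D(d1,10)
E→slot 3; C→slot 2; A→slot 4; B→slot 1; F skipped; G skipped; D skipped.
Profit = 23 + 37 + 64 + 28 = 152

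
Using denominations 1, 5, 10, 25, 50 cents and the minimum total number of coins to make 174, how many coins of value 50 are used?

3

Greedy: take as many of the largest coin as possible, then repeat with the remainder.
174 − 3×50→24 − 2×10→4 − 4×1→0
Count of 50: 3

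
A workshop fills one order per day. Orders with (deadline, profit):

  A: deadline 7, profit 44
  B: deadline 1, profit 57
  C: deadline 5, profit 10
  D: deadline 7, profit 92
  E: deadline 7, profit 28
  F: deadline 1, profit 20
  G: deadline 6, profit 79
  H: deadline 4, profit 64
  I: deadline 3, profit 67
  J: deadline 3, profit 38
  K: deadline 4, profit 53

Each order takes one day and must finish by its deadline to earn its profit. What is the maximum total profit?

456

Take jobs in profit order; each goes to the latest open slot no later than its deadline.
By profit: D(d7,92), G(d6,79), I(d3,67), H(d4,64), B(d1,57), K(d4,53), A(d7,44), J(d3,38), E(d7,28), F(d1,20), C(d5,10)
D→slot 7; G→slot 6; I→slot 3; H→slot 4; B→slot 1; K→slot 2; A→slot 5; J skipped; E skipped; F skipped; C skipped.
Profit = 57 + 53 + 67 + 64 + 44 + 79 + 92 = 456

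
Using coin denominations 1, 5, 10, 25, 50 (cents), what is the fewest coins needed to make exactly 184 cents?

9

Greedy: take as many of the largest coin as possible, then repeat with the remainder.
184 = 3×50 + 1×25 + 1×5 + 4×1
Total coins = 3 + 1 + 1 + 4 = 9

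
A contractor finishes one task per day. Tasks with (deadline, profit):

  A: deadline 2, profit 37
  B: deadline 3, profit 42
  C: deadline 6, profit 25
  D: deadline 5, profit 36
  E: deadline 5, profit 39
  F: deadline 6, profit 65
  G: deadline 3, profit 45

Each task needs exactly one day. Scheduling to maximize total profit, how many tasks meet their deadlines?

By profit: F(d6,65), G(d3,45), B(d3,42), E(d5,39), A(d2,37), D(d5,36), C(d6,25)
F→slot 6; G→slot 3; B→slot 2; E→slot 5; A→slot 1; D→slot 4; C skipped.
6 of 7 scheduled.

6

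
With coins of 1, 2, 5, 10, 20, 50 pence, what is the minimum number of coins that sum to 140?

140 − 2×50→40 − 2×20→0
Total coins = 2 + 2 = 4

4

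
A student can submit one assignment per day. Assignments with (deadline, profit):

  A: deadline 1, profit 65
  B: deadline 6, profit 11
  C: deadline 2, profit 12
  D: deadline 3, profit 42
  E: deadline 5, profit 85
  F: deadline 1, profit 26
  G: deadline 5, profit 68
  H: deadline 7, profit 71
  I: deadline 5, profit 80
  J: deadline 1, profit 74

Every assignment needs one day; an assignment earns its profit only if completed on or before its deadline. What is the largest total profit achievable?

431

By profit: E(d5,85), I(d5,80), J(d1,74), H(d7,71), G(d5,68), A(d1,65), D(d3,42), F(d1,26), C(d2,12), B(d6,11)
E→slot 5; I→slot 4; J→slot 1; H→slot 7; G→slot 3; A skipped; D→slot 2; F skipped; C skipped; B→slot 6.
Profit = 74 + 42 + 68 + 80 + 85 + 11 + 71 = 431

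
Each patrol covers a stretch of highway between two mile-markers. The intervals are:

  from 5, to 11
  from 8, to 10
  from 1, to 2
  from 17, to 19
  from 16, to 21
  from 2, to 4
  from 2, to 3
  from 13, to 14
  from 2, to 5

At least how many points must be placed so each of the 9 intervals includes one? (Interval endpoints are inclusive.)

4

Sort by right endpoint; whenever an interval is uncovered, place a point at its right end.
Sorted: [1,2] [2,3] [2,4] [2,5] [8,10] [5,11] [13,14] [17,19] [16,21]
{[1,2],[2,3],[2,4],[2,5]} hit by 2; {[8,10],[5,11]} hit by 10; {[13,14]} hit by 14; {[17,19],[16,21]} hit by 19.
Points: 2, 10, 14, 19 (4 total).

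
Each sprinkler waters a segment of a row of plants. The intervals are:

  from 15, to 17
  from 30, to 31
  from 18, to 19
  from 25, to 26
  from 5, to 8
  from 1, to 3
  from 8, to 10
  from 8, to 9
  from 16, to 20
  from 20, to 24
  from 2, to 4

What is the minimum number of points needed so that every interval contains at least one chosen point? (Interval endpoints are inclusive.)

Sorted: [1,3] [2,4] [5,8] [8,9] [8,10] [15,17] [18,19] [16,20] [20,24] [25,26] [30,31]
{[1,3],[2,4]} hit by 3; {[5,8],[8,9],[8,10]} hit by 8; {[15,17]} hit by 17; {[18,19],[16,20]} hit by 19; {[20,24]} hit by 24; {[25,26]} hit by 26; {[30,31]} hit by 31.
Points: 3, 8, 17, 19, 24, 26, 31 (7 total).

7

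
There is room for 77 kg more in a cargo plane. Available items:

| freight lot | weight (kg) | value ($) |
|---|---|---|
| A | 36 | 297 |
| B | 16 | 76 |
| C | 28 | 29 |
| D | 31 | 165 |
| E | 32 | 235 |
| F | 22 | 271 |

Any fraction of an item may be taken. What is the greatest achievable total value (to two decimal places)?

Sort by value per unit weight and fill in that order.
Order: F (271/22=12.32) > A (297/36=8.25) > E (235/32=7.34) > D (165/31=5.32) > B (76/16=4.75) > C (29/28=1.04)
Fill: take F (22 @ 271) → take A (36 @ 297) → take 19/32 of E → 139.53; 77/77 used.
Total value = 707.53

707.53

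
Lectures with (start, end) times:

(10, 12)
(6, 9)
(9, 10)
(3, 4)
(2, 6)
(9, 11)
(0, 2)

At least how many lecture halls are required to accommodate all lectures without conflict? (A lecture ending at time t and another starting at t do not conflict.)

2

starts: [0, 2, 3, 6, 9, 9, 10]
ends:   [2, 4, 6, 9, 10, 11, 12]
s0→1 e2→0 s2→1 s3→2  — peak 2.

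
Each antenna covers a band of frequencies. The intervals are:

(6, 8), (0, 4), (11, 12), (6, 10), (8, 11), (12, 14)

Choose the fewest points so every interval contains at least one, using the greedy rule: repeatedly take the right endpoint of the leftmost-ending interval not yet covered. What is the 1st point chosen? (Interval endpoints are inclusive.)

4

Process intervals by earliest right end; each time one isn't hit yet, stab at its right endpoint.
By right end: [0,4]  [6,8]  [6,10]  [8,11]  [11,12]  [12,14]
[0,4] uncovered → point at 4; [6,8] uncovered → point at 8; [11,12] uncovered → point at 12.
Points: 4, 8, 12 (3 total).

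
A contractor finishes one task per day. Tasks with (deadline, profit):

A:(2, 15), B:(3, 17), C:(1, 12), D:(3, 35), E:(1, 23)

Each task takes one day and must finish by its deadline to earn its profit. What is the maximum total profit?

75

Take jobs in profit order; each goes to the latest open slot no later than its deadline.
By profit: D(d3,35), E(d1,23), B(d3,17), A(d2,15), C(d1,12)
D→slot 3; E→slot 1; B→slot 2; A skipped; C skipped.
Profit = 23 + 17 + 35 = 75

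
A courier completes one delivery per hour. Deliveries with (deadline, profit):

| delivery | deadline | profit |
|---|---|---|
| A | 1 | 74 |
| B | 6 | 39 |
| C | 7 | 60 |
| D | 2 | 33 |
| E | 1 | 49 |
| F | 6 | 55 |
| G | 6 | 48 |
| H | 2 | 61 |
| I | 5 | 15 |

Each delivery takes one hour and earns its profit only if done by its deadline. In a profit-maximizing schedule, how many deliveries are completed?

Profit order: A=74 H=61 C=60 F=55 E=49 G=48 B=39 D=33 I=15
Assign: A→slot 1, H→slot 2, C→slot 7, F→slot 6, E skipped, G→slot 5, B→slot 4, D skipped, I→slot 3.
Slots: [1:A] [2:H] [3:I] [4:B] [5:G] [6:F] [7:C]
7 of 9 scheduled.

7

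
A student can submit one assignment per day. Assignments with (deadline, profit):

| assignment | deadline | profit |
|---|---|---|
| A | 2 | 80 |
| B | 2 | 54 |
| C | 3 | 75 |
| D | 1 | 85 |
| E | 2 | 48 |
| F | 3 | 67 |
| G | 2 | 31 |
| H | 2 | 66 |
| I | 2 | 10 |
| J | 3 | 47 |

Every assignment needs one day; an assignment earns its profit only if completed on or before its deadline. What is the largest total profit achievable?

Profit order: D=85 A=80 C=75 F=67 H=66 B=54 E=48 J=47 G=31 I=10
Assign: D→slot 1, A→slot 2, C→slot 3, F skipped, H skipped, B skipped, E skipped, J skipped, G skipped, I skipped.
Slots: [1:D] [2:A] [3:C]
Profit = 85 + 80 + 75 = 240

240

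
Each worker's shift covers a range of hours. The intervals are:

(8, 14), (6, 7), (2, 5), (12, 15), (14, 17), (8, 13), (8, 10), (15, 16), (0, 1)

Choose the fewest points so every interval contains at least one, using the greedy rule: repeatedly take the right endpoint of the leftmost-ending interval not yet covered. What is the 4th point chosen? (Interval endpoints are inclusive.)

10

Process intervals by earliest right end; each time one isn't hit yet, stab at its right endpoint.
Sorted: [0,1] [2,5] [6,7] [8,10] [8,13] [8,14] [12,15] [15,16] [14,17]
{[0,1]} hit by 1; {[2,5]} hit by 5; {[6,7]} hit by 7; {[8,10],[8,13],[8,14]} hit by 10; {[12,15],[15,16],[14,17]} hit by 15.
Points: 1, 5, 7, 10, 15 (5 total).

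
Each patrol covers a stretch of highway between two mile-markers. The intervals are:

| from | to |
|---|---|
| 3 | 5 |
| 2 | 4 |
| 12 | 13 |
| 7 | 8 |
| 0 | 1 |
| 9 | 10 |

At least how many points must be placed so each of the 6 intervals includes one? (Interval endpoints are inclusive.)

5

Sort by right endpoint; whenever an interval is uncovered, place a point at its right end.
By right end: [0,1]  [2,4]  [3,5]  [7,8]  [9,10]  [12,13]
[0,1] uncovered → point at 1; [2,4] uncovered → point at 4; [7,8] uncovered → point at 8; [9,10] uncovered → point at 10; [12,13] uncovered → point at 13.
Points: 1, 4, 8, 10, 13 (5 total).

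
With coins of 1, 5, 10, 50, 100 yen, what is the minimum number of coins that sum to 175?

5

Greedy: take as many of the largest coin as possible, then repeat with the remainder.
175 = 1×100 + 1×50 + 2×10 + 1×5
Total coins = 1 + 1 + 2 + 1 = 5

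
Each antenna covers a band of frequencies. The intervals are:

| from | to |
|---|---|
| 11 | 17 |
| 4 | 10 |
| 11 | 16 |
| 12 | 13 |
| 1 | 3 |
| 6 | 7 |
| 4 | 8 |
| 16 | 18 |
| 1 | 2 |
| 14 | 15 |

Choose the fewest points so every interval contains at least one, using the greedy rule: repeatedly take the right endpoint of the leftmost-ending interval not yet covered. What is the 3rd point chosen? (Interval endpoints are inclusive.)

13

Sort by right endpoint; whenever an interval is uncovered, place a point at its right end.
By right end: [1,2]  [1,3]  [6,7]  [4,8]  [4,10]  [12,13]  [14,15]  [11,16]  [11,17]  [16,18]
[1,2] uncovered → point at 2; [6,7] uncovered → point at 7; [12,13] uncovered → point at 13; [14,15] uncovered → point at 15; [16,18] uncovered → point at 18.
Points: 2, 7, 13, 15, 18 (5 total).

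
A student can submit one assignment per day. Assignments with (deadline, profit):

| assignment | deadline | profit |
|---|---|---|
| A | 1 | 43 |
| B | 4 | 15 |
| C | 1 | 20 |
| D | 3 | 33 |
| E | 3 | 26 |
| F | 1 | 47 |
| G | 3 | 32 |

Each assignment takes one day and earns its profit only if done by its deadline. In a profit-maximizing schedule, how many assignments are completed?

4

Profit order: F=47 A=43 D=33 G=32 E=26 C=20 B=15
Assign: F→slot 1, A skipped, D→slot 3, G→slot 2, E skipped, C skipped, B→slot 4.
Slots: [1:F] [2:G] [3:D] [4:B]
4 of 7 scheduled.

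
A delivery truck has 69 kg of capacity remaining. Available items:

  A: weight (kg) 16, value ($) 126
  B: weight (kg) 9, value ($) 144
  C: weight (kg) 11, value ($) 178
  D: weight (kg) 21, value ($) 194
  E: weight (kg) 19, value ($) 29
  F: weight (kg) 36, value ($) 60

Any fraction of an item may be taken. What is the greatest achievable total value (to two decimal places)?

662.00

Sort by value per unit weight and fill in that order.
Ratios (sorted): C 16.18, B 16.00, D 9.24, A 7.88, F 1.67, E 1.53
take C (11 @ 178); take B (9 @ 144); take D (21 @ 194); take A (16 @ 126); take 12/36 of F → 20.00. Capacity used 69/69.
Total value = 662.00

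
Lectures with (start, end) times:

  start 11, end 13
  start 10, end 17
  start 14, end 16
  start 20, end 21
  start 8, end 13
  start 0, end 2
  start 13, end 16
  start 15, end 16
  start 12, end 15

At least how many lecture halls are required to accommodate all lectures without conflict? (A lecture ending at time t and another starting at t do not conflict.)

Count concurrent intervals with a sweep; the peak is the room count.
Events (time:±→running): 0:+→1 2:-→0 8:+→1 10:+→2 11:+→3 12:+→4 … peak 4.

4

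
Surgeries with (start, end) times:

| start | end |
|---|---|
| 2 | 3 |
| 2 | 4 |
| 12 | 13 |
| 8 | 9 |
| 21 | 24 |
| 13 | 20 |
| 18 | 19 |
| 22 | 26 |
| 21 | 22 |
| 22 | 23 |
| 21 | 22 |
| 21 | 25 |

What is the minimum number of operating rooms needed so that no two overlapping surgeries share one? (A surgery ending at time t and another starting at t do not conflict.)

4

The answer is the maximum number of intervals overlapping at any instant.
Events (time:±→running): 2:+→1 2:+→2 3:-→1 4:-→0 8:+→1 9:-→0 12:+→1 13:-→0 13:+→1 18:+→2 19:-→1 20:-→0 21:+→1 21:+→2 21:+→3 21:+→4 … peak 4.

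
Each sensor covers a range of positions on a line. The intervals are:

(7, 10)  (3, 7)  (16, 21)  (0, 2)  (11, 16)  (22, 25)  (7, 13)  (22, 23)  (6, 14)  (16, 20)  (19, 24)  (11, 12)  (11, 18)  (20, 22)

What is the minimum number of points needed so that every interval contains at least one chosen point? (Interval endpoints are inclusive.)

Sorted: [0,2] [3,7] [7,10] [11,12] [7,13] [6,14] [11,16] [11,18] [16,20] [16,21] [20,22] [22,23] [19,24] [22,25]
{[0,2]} hit by 2; {[3,7],[7,10]} hit by 7; {[11,12],[7,13],[6,14],[11,16],[11,18]} hit by 12; {[16,20],[16,21],[20,22]} hit by 20; {[22,23],[19,24],[22,25]} hit by 23.
Points: 2, 7, 12, 20, 23 (5 total).

5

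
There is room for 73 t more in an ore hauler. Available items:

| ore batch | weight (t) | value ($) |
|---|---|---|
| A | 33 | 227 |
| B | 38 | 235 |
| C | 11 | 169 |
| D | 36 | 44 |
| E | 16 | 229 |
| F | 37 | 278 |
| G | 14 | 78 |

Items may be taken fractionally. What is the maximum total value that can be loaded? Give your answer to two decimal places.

Sort by value per unit weight and fill in that order.
Ratios (sorted): C 15.36, E 14.31, F 7.51, A 6.88, B 6.18, G 5.57, D 1.22
take C (11 @ 169); take E (16 @ 229); take F (37 @ 278); take 9/33 of A → 61.91. Capacity used 73/73.
Total value = 737.91

737.91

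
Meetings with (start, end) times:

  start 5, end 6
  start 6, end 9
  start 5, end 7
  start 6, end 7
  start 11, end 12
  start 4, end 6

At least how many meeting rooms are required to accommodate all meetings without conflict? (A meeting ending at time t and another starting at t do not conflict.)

The answer is the maximum number of intervals overlapping at any instant.
Events (time:±→running): 4:+→1 5:+→2 5:+→3 … peak 3.

3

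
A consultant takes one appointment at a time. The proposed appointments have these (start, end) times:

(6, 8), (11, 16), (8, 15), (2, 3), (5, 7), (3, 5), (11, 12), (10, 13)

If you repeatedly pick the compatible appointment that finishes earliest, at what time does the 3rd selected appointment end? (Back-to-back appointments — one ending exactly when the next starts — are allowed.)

Sort by end time and greedily take each interval whose start is ≥ the last chosen end.
By end time: (2,3), (3,5), (5,7), (6,8), (11,12), (10,13), (8,15), (11,16).
Pick (2,3); next start ≥ 3 → (3,5); next start ≥ 5 → (5,7); next start ≥ 7 → (11,12).
Selected: (2,3) (3,5) (5,7) (11,12)

7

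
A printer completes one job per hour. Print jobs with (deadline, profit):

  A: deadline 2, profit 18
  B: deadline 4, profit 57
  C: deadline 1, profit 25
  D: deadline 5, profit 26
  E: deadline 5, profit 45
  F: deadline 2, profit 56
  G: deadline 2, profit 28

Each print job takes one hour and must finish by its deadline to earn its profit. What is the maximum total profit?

212

Take jobs in profit order; each goes to the latest open slot no later than its deadline.
Profit order: B=57 F=56 E=45 G=28 D=26 C=25 A=18
Assign: B→slot 4, F→slot 2, E→slot 5, G→slot 1, D→slot 3, C skipped, A skipped.
Slots: [1:G] [2:F] [3:D] [4:B] [5:E]
Profit = 28 + 56 + 26 + 57 + 45 = 212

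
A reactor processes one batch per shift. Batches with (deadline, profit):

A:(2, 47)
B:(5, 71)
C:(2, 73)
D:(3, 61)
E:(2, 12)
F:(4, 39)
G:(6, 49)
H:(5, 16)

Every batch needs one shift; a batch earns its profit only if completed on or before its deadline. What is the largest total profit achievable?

Take jobs in profit order; each goes to the latest open slot no later than its deadline.
By profit: C(d2,73), B(d5,71), D(d3,61), G(d6,49), A(d2,47), F(d4,39), H(d5,16), E(d2,12)
C→slot 2; B→slot 5; D→slot 3; G→slot 6; A→slot 1; F→slot 4; H skipped; E skipped.
Profit = 47 + 73 + 61 + 39 + 71 + 49 = 340

340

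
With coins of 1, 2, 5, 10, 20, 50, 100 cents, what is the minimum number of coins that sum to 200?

200 = 2×100
Total coins = 2 = 2

2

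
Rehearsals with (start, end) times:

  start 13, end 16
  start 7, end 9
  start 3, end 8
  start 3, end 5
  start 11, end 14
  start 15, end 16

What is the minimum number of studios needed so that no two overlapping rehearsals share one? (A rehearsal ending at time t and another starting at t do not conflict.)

2

Events (time:±→running): 3:+→1 3:+→2 … peak 2.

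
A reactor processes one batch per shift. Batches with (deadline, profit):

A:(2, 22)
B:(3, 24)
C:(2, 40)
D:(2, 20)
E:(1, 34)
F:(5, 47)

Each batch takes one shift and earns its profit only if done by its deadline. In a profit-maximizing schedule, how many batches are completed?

4

Profit order: F=47 C=40 E=34 B=24 A=22 D=20
Assign: F→slot 5, C→slot 2, E→slot 1, B→slot 3, A skipped, D skipped.
Slots: [1:E] [2:C] [3:B] [5:F]
4 of 6 scheduled.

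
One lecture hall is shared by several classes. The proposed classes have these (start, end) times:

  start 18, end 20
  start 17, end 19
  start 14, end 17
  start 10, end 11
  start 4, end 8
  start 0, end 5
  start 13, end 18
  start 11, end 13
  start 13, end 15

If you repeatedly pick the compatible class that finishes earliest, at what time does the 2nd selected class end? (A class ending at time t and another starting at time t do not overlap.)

Sort by end time and greedily take each interval whose start is ≥ the last chosen end.
By end time: (0,5), (4,8), (10,11), (11,13), (13,15), (14,17), (13,18), (17,19), (18,20).
Pick (0,5); next start ≥ 5 → (10,11); next start ≥ 11 → (11,13); next start ≥ 13 → (13,15); next start ≥ 15 → (17,19).
Selected: (0,5) (10,11) (11,13) (13,15) (17,19)

11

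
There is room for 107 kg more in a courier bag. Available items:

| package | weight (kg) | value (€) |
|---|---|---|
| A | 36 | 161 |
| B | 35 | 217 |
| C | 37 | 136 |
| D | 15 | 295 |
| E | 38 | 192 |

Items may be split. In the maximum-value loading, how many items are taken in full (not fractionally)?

Sort by value per unit weight and fill in that order.
Ratios (sorted): D 19.67, B 6.20, E 5.05, A 4.47, C 3.68
take D (15 @ 295); take B (35 @ 217); take E (38 @ 192); take 19/36 of A → 84.97. Capacity used 107/107.
3 item(s) taken whole; one partial (take 19/36 of A).

3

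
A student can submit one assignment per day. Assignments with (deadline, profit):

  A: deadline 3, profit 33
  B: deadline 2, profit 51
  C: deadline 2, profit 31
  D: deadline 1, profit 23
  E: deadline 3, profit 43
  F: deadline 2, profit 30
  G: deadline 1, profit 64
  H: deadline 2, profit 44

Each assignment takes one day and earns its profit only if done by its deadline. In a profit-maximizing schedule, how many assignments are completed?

By profit: G(d1,64), B(d2,51), H(d2,44), E(d3,43), A(d3,33), C(d2,31), F(d2,30), D(d1,23)
G→slot 1; B→slot 2; H skipped; E→slot 3; A skipped; C skipped; F skipped; D skipped.
3 of 8 scheduled.

3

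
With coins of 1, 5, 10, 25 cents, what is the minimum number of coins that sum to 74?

8

Use the largest denomination that fits, subtract, and repeat.
74 = 2×25 + 2×10 + 4×1
Total coins = 2 + 2 + 4 = 8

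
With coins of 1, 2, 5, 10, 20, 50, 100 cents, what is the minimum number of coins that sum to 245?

5

Use the largest denomination that fits, subtract, and repeat.
245 − 2×100→45 − 2×20→5 − 1×5→0
Total coins = 2 + 2 + 1 = 5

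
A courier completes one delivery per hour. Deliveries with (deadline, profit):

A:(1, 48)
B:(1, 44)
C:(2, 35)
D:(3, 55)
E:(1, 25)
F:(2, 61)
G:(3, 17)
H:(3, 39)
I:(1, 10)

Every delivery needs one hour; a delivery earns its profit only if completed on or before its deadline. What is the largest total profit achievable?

164

Take jobs in profit order; each goes to the latest open slot no later than its deadline.
By profit: F(d2,61), D(d3,55), A(d1,48), B(d1,44), H(d3,39), C(d2,35), E(d1,25), G(d3,17), I(d1,10)
F→slot 2; D→slot 3; A→slot 1; B skipped; H skipped; C skipped; E skipped; G skipped; I skipped.
Profit = 48 + 61 + 55 = 164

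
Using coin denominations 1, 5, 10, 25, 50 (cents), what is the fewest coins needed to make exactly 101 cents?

101 − 2×50→1 − 1×1→0
Total coins = 2 + 1 = 3

3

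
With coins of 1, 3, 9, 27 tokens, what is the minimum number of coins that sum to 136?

6

Greedy: take as many of the largest coin as possible, then repeat with the remainder.
136 = 5×27 + 1×1
Total coins = 5 + 1 = 6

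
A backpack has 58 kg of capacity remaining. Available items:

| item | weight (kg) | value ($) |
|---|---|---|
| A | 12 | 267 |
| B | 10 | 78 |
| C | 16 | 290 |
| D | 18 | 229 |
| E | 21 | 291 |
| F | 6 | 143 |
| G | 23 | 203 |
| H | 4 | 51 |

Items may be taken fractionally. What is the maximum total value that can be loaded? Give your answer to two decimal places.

1029.25

Sort by value per unit weight and fill in that order.
Order: F (143/6=23.83) > A (267/12=22.25) > C (290/16=18.12) > E (291/21=13.86) > H (51/4=12.75) > D (229/18=12.72) > G (203/23=8.83) > B (78/10=7.80)
Fill: take F (6 @ 143) → take A (12 @ 267) → take C (16 @ 290) → take E (21 @ 291) → take 3/4 of H → 38.25; 58/58 used.
Total value = 1029.25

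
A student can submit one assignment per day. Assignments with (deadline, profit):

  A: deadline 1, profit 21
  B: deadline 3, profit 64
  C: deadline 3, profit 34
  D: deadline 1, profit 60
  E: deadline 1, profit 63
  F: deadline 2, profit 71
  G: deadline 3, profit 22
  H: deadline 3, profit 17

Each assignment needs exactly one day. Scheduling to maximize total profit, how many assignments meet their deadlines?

By profit: F(d2,71), B(d3,64), E(d1,63), D(d1,60), C(d3,34), G(d3,22), A(d1,21), H(d3,17)
F→slot 2; B→slot 3; E→slot 1; D skipped; C skipped; G skipped; A skipped; H skipped.
3 of 8 scheduled.

3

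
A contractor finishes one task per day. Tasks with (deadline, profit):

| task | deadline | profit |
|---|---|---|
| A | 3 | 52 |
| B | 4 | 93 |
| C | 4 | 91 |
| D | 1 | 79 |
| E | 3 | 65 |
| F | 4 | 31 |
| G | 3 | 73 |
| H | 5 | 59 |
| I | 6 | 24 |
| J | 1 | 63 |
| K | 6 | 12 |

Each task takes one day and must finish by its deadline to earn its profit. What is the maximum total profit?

419

Take jobs in profit order; each goes to the latest open slot no later than its deadline.
Profit order: B=93 C=91 D=79 G=73 E=65 J=63 H=59 A=52 F=31 I=24 K=12
Assign: B→slot 4, C→slot 3, D→slot 1, G→slot 2, E skipped, J skipped, H→slot 5, A skipped, F skipped, I→slot 6, K skipped.
Slots: [1:D] [2:G] [3:C] [4:B] [5:H] [6:I]
Profit = 79 + 73 + 91 + 93 + 59 + 24 = 419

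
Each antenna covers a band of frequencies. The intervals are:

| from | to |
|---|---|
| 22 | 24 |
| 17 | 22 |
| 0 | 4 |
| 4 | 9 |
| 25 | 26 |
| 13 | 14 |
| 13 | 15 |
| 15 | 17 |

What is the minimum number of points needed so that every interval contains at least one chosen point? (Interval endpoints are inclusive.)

5

Process intervals by earliest right end; each time one isn't hit yet, stab at its right endpoint.
Sorted: [0,4] [4,9] [13,14] [13,15] [15,17] [17,22] [22,24] [25,26]
{[0,4],[4,9]} hit by 4; {[13,14],[13,15]} hit by 14; {[15,17],[17,22]} hit by 17; {[22,24]} hit by 24; {[25,26]} hit by 26.
Points: 4, 14, 17, 24, 26 (5 total).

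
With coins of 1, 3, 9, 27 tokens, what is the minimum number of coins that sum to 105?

Use the largest denomination that fits, subtract, and repeat.
105 = 3×27 + 2×9 + 2×3
Total coins = 3 + 2 + 2 = 7

7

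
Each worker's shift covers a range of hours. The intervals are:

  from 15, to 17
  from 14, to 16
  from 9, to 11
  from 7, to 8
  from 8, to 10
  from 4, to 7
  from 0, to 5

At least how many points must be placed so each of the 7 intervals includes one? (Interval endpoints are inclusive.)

4

Sorted: [0,5] [4,7] [7,8] [8,10] [9,11] [14,16] [15,17]
{[0,5],[4,7]} hit by 5; {[7,8],[8,10]} hit by 8; {[9,11]} hit by 11; {[14,16],[15,17]} hit by 16.
Points: 5, 8, 11, 16 (4 total).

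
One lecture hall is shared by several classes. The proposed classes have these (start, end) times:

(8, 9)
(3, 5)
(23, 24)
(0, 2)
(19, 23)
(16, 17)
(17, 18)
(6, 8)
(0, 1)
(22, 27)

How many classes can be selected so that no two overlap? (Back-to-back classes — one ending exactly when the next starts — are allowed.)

By end time: (0,1), (0,2), (3,5), (6,8), (8,9), (16,17), (17,18), (19,23), (23,24), (22,27).
Pick (0,1); next start ≥ 1 → (3,5); next start ≥ 5 → (6,8); next start ≥ 8 → (8,9); next start ≥ 9 → (16,17); next start ≥ 17 → (17,18); next start ≥ 18 → (19,23); next start ≥ 23 → (23,24).
Selected 8 classes.

8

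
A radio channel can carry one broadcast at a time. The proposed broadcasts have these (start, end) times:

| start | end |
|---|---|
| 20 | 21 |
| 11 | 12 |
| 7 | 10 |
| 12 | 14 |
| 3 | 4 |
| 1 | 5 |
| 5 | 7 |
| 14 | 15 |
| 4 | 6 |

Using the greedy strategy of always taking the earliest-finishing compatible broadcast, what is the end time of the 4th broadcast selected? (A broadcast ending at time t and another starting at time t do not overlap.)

12

By end time: (3,4), (1,5), (4,6), (5,7), (7,10), (11,12), (12,14), (14,15), (20,21).
Pick (3,4); next start ≥ 4 → (4,6); next start ≥ 6 → (7,10); next start ≥ 10 → (11,12); next start ≥ 12 → (12,14); next start ≥ 14 → (14,15); next start ≥ 15 → (20,21).
Selected: (3,4) (4,6) (7,10) (11,12) (12,14) (14,15) (20,21)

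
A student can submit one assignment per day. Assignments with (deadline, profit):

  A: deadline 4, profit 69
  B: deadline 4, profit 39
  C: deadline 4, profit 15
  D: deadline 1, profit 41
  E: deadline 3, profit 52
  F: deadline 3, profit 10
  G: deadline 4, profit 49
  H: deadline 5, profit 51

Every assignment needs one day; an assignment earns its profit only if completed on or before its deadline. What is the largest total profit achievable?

262

By profit: A(d4,69), E(d3,52), H(d5,51), G(d4,49), D(d1,41), B(d4,39), C(d4,15), F(d3,10)
A→slot 4; E→slot 3; H→slot 5; G→slot 2; D→slot 1; B skipped; C skipped; F skipped.
Profit = 41 + 49 + 52 + 69 + 51 = 262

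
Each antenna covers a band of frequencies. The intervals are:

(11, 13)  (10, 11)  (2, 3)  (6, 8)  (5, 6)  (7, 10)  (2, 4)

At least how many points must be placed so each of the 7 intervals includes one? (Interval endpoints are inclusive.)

Sorted: [2,3] [2,4] [5,6] [6,8] [7,10] [10,11] [11,13]
{[2,3],[2,4]} hit by 3; {[5,6],[6,8]} hit by 6; {[7,10],[10,11]} hit by 10; {[11,13]} hit by 13.
Points: 3, 6, 10, 13 (4 total).

4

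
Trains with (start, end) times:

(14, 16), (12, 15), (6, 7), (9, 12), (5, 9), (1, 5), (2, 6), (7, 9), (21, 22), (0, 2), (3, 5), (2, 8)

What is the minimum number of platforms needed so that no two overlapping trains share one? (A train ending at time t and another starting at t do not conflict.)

4

Events (time:±→running): 0:+→1 1:+→2 2:-→1 2:+→2 2:+→3 3:+→4 … peak 4.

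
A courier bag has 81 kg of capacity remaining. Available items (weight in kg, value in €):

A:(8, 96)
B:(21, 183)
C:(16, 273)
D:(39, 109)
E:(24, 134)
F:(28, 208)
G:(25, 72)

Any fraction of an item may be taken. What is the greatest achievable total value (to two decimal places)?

Order: C (273/16=17.06) > A (96/8=12.00) > B (183/21=8.71) > F (208/28=7.43) > E (134/24=5.58) > G (72/25=2.88) > D (109/39=2.79)
Fill: take C (16 @ 273) → take A (8 @ 96) → take B (21 @ 183) → take F (28 @ 208) → take 8/24 of E → 44.67; 81/81 used.
Total value = 804.67

804.67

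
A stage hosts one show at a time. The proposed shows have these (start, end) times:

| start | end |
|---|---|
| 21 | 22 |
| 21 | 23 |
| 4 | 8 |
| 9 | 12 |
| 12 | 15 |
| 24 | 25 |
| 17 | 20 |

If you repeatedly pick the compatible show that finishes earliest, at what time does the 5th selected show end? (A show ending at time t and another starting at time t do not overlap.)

Order by finish time; keep every interval that doesn't clash with the previous kept one.
By end time: (4,8), (9,12), (12,15), (17,20), (21,22), (21,23), (24,25).
Pick (4,8); next start ≥ 8 → (9,12); next start ≥ 12 → (12,15); next start ≥ 15 → (17,20); next start ≥ 20 → (21,22); next start ≥ 22 → (24,25).
Selected: (4,8) (9,12) (12,15) (17,20) (21,22) (24,25)

22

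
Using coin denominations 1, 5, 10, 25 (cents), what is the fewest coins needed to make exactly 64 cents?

7

Greedy: take as many of the largest coin as possible, then repeat with the remainder.
64 = 2×25 + 1×10 + 4×1
Total coins = 2 + 1 + 4 = 7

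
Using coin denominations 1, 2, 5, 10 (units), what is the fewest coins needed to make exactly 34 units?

34 = 3×10 + 2×2
Total coins = 3 + 2 = 5

5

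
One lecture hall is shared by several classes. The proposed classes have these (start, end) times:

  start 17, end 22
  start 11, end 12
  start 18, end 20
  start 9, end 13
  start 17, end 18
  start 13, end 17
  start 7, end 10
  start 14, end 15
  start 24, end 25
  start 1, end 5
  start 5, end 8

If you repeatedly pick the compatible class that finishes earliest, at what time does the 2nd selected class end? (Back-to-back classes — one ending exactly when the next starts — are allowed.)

Sorted by end: (1,5)  (5,8)  (7,10)  (11,12)  (9,13)  (14,15)  (13,17)  (17,18)  (18,20)  (17,22)  (24,25)
take (1,5); take (5,8); take (11,12); take (14,15); take (17,18); take (18,20); skip (17,22); take (24,25).
Selected: (1,5) (5,8) (11,12) (14,15) (17,18) (18,20) (24,25)

8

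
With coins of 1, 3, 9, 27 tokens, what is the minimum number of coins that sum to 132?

8

Greedy: take as many of the largest coin as possible, then repeat with the remainder.
132 = 4×27 + 2×9 + 2×3
Total coins = 4 + 2 + 2 = 8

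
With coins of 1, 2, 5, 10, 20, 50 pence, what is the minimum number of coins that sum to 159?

6

Use the largest denomination that fits, subtract, and repeat.
159 − 3×50→9 − 1×5→4 − 2×2→0
Total coins = 3 + 1 + 2 = 6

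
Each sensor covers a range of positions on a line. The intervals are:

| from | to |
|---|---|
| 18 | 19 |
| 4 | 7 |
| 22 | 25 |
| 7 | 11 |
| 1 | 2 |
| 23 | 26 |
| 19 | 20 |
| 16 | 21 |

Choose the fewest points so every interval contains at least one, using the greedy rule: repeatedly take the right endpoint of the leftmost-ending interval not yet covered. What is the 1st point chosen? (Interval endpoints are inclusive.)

2

By right end: [1,2]  [4,7]  [7,11]  [18,19]  [19,20]  [16,21]  [22,25]  [23,26]
[1,2] uncovered → point at 2; [4,7] uncovered → point at 7; [18,19] uncovered → point at 19; [22,25] uncovered → point at 25.
Points: 2, 7, 19, 25 (4 total).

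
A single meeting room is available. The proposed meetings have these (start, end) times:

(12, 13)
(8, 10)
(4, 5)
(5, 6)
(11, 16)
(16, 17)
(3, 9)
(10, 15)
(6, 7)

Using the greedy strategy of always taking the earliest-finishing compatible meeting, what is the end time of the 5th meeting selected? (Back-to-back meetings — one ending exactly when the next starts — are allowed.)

Sort by end time and greedily take each interval whose start is ≥ the last chosen end.
Sorted by end: (4,5)  (5,6)  (6,7)  (3,9)  (8,10)  (12,13)  (10,15)  (11,16)  (16,17)
take (4,5); take (5,6); take (6,7); take (8,10); take (12,13); skip (10,15); take (16,17).
Selected: (4,5) (5,6) (6,7) (8,10) (12,13) (16,17)

13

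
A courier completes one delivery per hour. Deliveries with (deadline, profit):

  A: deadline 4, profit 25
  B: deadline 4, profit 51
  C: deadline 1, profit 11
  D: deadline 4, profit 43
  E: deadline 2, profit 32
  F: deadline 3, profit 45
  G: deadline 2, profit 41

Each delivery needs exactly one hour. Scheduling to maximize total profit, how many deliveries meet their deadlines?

Sort by profit descending; place each in the latest free slot ≤ its deadline.
By profit: B(d4,51), F(d3,45), D(d4,43), G(d2,41), E(d2,32), A(d4,25), C(d1,11)
B→slot 4; F→slot 3; D→slot 2; G→slot 1; E skipped; A skipped; C skipped.
4 of 7 scheduled.

4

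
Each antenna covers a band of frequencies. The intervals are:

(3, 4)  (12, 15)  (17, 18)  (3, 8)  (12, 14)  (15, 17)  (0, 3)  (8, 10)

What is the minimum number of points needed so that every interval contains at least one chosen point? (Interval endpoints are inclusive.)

4

Process intervals by earliest right end; each time one isn't hit yet, stab at its right endpoint.
Sorted: [0,3] [3,4] [3,8] [8,10] [12,14] [12,15] [15,17] [17,18]
{[0,3],[3,4],[3,8]} hit by 3; {[8,10]} hit by 10; {[12,14],[12,15]} hit by 14; {[15,17],[17,18]} hit by 17.
Points: 3, 10, 14, 17 (4 total).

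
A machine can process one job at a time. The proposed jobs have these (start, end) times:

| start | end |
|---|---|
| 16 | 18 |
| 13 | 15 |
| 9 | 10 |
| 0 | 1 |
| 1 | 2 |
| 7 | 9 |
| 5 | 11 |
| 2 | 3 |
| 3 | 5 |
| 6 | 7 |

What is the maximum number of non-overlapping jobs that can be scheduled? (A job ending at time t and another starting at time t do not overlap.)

9

Order by finish time; keep every interval that doesn't clash with the previous kept one.
By end time: (0,1), (1,2), (2,3), (3,5), (6,7), (7,9), (9,10), (5,11), (13,15), (16,18).
Pick (0,1); next start ≥ 1 → (1,2); next start ≥ 2 → (2,3); next start ≥ 3 → (3,5); next start ≥ 5 → (6,7); next start ≥ 7 → (7,9); next start ≥ 9 → (9,10); next start ≥ 10 → (13,15); next start ≥ 15 → (16,18).
Selected 9 jobs.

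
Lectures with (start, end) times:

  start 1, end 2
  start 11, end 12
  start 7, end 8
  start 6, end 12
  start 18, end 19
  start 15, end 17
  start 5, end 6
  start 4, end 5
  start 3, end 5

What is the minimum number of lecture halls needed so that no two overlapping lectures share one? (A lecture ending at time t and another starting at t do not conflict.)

2

starts: [1, 3, 4, 5, 6, 7, 11, 15, 18]
ends:   [2, 5, 5, 6, 8, 12, 12, 17, 19]
s1→1 e2→0 s3→1 s4→2  — peak 2.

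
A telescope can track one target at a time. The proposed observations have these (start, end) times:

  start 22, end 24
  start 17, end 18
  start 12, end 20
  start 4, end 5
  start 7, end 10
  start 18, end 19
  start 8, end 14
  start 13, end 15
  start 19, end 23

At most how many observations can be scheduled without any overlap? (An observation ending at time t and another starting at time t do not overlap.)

6

Sorted by end: (4,5)  (7,10)  (8,14)  (13,15)  (17,18)  (18,19)  (12,20)  (19,23)  (22,24)
take (4,5); take (7,10); take (13,15); take (17,18); take (18,19); take (19,23).
Selected 6 observations.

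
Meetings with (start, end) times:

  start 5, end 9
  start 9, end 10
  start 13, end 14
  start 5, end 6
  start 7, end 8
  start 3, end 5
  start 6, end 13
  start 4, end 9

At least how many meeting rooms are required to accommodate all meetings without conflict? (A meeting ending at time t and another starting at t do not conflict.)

The answer is the maximum number of intervals overlapping at any instant.
starts: [3, 4, 5, 5, 6, 7, 9, 13]
ends:   [5, 6, 8, 9, 9, 10, 13, 14]
s3→1 s4→2 e5→1 s5→2 s5→3 e6→2 s6→3 s7→4  — peak 4.

4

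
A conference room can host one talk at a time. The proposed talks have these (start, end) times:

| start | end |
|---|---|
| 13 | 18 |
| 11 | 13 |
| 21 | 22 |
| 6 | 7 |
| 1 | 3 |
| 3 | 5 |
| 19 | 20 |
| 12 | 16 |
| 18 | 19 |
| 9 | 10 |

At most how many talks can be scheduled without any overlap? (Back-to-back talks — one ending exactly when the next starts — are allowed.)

Greedy by earliest finish: after sorting by end time, pick each interval compatible with the last pick.
By end time: (1,3), (3,5), (6,7), (9,10), (11,13), (12,16), (13,18), (18,19), (19,20), (21,22).
Pick (1,3); next start ≥ 3 → (3,5); next start ≥ 5 → (6,7); next start ≥ 7 → (9,10); next start ≥ 10 → (11,13); next start ≥ 13 → (13,18); next start ≥ 18 → (18,19); next start ≥ 19 → (19,20); next start ≥ 20 → (21,22).
Selected 9 talks.

9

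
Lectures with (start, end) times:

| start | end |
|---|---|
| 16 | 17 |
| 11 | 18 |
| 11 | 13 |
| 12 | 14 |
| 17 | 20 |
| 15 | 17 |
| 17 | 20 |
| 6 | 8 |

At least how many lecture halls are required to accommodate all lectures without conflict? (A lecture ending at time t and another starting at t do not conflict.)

3

The answer is the maximum number of intervals overlapping at any instant.
starts: [6, 11, 11, 12, 15, 16, 17, 17]
ends:   [8, 13, 14, 17, 17, 18, 20, 20]
s6→1 e8→0 s11→1 s11→2 s12→3  — peak 3.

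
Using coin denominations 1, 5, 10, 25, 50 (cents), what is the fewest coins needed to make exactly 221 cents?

7

221 − 4×50→21 − 2×10→1 − 1×1→0
Total coins = 4 + 2 + 1 = 7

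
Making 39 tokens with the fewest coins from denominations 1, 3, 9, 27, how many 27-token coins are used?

Use the largest denomination that fits, subtract, and repeat.
39 = 1×27 + 1×9 + 1×3
Count of 27: 1

1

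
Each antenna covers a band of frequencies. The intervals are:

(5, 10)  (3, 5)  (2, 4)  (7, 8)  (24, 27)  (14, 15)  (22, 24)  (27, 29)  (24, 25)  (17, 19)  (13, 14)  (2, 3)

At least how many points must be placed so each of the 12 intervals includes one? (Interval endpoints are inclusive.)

6

Process intervals by earliest right end; each time one isn't hit yet, stab at its right endpoint.
Sorted: [2,3] [2,4] [3,5] [7,8] [5,10] [13,14] [14,15] [17,19] [22,24] [24,25] [24,27] [27,29]
{[2,3],[2,4],[3,5]} hit by 3; {[7,8],[5,10]} hit by 8; {[13,14],[14,15]} hit by 14; {[17,19]} hit by 19; {[22,24],[24,25],[24,27]} hit by 24; {[27,29]} hit by 29.
Points: 3, 8, 14, 19, 24, 29 (6 total).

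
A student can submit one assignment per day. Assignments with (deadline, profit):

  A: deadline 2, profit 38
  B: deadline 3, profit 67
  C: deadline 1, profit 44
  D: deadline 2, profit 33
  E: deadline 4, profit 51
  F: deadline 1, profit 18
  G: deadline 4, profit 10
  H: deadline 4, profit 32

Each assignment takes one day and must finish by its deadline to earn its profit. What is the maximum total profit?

Sort by profit descending; place each in the latest free slot ≤ its deadline.
Profit order: B=67 E=51 C=44 A=38 D=33 H=32 F=18 G=10
Assign: B→slot 3, E→slot 4, C→slot 1, A→slot 2, D skipped, H skipped, F skipped, G skipped.
Slots: [1:C] [2:A] [3:B] [4:E]
Profit = 44 + 38 + 67 + 51 = 200

200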